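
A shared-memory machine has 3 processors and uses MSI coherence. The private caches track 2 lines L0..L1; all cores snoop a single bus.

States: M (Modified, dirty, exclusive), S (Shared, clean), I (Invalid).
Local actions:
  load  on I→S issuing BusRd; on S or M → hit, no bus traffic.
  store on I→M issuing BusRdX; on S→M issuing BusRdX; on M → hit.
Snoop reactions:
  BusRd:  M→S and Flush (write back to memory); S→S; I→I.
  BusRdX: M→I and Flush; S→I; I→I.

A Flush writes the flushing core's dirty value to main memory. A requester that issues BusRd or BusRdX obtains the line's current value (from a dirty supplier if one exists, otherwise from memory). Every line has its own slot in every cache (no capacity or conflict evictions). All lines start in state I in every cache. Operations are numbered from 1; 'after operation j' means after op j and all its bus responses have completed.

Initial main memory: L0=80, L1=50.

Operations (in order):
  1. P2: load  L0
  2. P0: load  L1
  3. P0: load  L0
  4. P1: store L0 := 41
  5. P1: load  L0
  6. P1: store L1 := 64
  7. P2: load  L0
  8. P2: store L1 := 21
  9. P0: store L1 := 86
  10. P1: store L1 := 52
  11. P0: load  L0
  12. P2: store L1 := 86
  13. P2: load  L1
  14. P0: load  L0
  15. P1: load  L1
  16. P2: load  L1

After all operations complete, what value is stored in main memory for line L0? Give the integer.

memory[L0] = 41

  op1 P2: load  L0 → I/I/S on L0; bus BusRd; mem=80
  op2 P0: load  L1 → S/I/I on L1; bus BusRd; mem=50
  op3 P0: load  L0 → S/I/S on L0; bus BusRd; mem=80
  op4 P1: store L0 := 41 → I/M/I on L0; bus BusRdX; mem=80
  op5 P1: load  L0 → I/M/I on L0; bus (none); mem=80
  op6 P1: store L1 := 64 → I/M/I on L1; bus BusRdX; mem=50
  op7 P2: load  L0 → I/S/S on L0; bus BusRd Flush; mem=41
  op8 P2: store L1 := 21 → I/I/M on L1; bus BusRdX Flush; mem=64
  op9 P0: store L1 := 86 → M/I/I on L1; bus BusRdX Flush; mem=21
  op10 P1: store L1 := 52 → I/M/I on L1; bus BusRdX Flush; mem=86
  op11 P0: load  L0 → S/S/S on L0; bus BusRd; mem=41
  op12 P2: store L1 := 86 → I/I/M on L1; bus BusRdX Flush; mem=52
  op13 P2: load  L1 → I/I/M on L1; bus (none); mem=52
  op14 P0: load  L0 → S/S/S on L0; bus (none); mem=41
  op15 P1: load  L1 → I/S/S on L1; bus BusRd Flush; mem=86
  op16 P2: load  L1 → I/S/S on L1; bus (none); mem=86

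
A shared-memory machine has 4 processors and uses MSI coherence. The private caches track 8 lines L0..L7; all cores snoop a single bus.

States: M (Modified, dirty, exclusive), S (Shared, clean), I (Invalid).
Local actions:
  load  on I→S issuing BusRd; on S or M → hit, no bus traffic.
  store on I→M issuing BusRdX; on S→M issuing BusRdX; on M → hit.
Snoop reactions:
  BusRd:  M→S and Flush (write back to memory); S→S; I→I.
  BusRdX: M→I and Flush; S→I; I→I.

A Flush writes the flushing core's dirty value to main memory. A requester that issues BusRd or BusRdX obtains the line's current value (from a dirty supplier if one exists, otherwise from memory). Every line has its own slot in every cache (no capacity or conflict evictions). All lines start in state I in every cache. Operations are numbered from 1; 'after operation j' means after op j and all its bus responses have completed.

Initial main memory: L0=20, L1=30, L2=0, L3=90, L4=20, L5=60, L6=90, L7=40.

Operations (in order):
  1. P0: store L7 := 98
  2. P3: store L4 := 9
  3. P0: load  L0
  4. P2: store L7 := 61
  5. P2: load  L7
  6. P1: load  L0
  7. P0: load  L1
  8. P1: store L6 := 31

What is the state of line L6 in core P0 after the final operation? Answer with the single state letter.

[1] P0: store L7 := 98 | P0:M(98), P1:I, P2:I, P3:I | bus: BusRdX
[2] P3: store L4 := 9 | P0:I, P1:I, P2:I, P3:M(9) | bus: BusRdX
[3] P0: load  L0 | P0:S(20), P1:I, P2:I, P3:I | bus: BusRd
[4] P2: store L7 := 61 | P0:I, P1:I, P2:M(61), P3:I | bus: BusRdX,Flush
[5] P2: load  L7 | P0:I, P1:I, P2:M(61), P3:I | bus: none
[6] P1: load  L0 | P0:S(20), P1:S(20), P2:I, P3:I | bus: BusRd
[7] P0: load  L1 | P0:S(30), P1:I, P2:I, P3:I | bus: BusRd
[8] P1: store L6 := 31 | P0:I, P1:M(31), P2:I, P3:I | bus: BusRdX

state = I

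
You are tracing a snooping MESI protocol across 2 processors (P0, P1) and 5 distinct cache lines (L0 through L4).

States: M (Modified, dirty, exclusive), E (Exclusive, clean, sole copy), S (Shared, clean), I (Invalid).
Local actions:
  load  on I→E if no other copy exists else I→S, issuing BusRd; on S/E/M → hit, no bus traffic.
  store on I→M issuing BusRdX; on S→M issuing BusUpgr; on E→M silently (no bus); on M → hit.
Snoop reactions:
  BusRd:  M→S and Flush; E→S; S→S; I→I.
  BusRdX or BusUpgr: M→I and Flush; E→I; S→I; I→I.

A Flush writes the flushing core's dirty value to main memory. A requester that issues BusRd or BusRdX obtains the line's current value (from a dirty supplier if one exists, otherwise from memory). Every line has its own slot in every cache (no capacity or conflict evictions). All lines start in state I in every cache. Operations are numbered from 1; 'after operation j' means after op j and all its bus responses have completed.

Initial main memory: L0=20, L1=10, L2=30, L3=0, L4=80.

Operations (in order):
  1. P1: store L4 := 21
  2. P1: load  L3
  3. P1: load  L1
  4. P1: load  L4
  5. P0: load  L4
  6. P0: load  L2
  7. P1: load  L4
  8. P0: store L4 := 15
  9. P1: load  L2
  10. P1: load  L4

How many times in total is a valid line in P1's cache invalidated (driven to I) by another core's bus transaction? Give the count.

1. P1: store L4 := 21  bus=[BusRdX]  L4: P0=I P1=M  mem[L4]=80
2. P1: load  L3  bus=[BusRd]  L3: P0=I P1=E  mem[L3]=0
3. P1: load  L1  bus=[BusRd]  L1: P0=I P1=E  mem[L1]=10
4. P1: load  L4  bus=[-]  L4: P0=I P1=M  mem[L4]=80
5. P0: load  L4  bus=[BusRd,Flush]  L4: P0=S P1=S  mem[L4]=21
6. P0: load  L2  bus=[BusRd]  L2: P0=E P1=I  mem[L2]=30
7. P1: load  L4  bus=[-]  L4: P0=S P1=S  mem[L4]=21
8. P0: store L4 := 15  bus=[BusUpgr]  L4: P0=M P1=I  mem[L4]=21
9. P1: load  L2  bus=[BusRd]  L2: P0=S P1=S  mem[L2]=30
10. P1: load  L4  bus=[BusRd,Flush]  L4: P0=S P1=S  mem[L4]=15

invalidations = 1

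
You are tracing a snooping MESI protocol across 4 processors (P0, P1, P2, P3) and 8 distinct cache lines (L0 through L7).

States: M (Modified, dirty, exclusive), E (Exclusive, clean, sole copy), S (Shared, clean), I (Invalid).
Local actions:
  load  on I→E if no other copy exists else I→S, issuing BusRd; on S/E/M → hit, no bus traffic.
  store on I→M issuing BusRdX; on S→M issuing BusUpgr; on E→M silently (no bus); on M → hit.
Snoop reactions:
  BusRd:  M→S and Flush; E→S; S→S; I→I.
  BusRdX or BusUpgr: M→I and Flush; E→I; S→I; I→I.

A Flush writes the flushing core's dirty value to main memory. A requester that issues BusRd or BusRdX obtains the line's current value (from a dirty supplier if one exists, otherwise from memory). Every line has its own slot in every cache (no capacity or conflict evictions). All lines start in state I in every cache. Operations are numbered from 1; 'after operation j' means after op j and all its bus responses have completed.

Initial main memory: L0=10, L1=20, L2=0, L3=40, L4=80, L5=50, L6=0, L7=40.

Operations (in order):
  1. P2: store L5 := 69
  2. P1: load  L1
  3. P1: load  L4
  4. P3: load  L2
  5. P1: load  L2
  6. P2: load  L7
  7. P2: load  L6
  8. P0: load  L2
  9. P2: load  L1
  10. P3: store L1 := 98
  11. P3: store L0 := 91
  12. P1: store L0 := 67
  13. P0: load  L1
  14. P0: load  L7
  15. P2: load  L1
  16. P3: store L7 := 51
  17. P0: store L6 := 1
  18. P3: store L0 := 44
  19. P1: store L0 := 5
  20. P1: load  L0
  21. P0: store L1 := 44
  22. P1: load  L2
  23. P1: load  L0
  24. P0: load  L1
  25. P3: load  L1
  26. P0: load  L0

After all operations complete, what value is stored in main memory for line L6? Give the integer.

memory[L6] = 0

step 1: P2: store L5 := 69  ⟶  IIMI  (L5)  txn=BusRdX  M[L5]=50
step 2: P1: load  L1  ⟶  IEII  (L1)  txn=BusRd  M[L1]=20
step 3: P1: load  L4  ⟶  IEII  (L4)  txn=BusRd  M[L4]=80
step 4: P3: load  L2  ⟶  IIIE  (L2)  txn=BusRd  M[L2]=0
step 5: P1: load  L2  ⟶  ISIS  (L2)  txn=BusRd  M[L2]=0
step 6: P2: load  L7  ⟶  IIEI  (L7)  txn=BusRd  M[L7]=40
step 7: P2: load  L6  ⟶  IIEI  (L6)  txn=BusRd  M[L6]=0
step 8: P0: load  L2  ⟶  SSIS  (L2)  txn=BusRd  M[L2]=0
step 9: P2: load  L1  ⟶  ISSI  (L1)  txn=BusRd  M[L1]=20
step 10: P3: store L1 := 98  ⟶  IIIM  (L1)  txn=BusRdX  M[L1]=20
step 11: P3: store L0 := 91  ⟶  IIIM  (L0)  txn=BusRdX  M[L0]=10
step 12: P1: store L0 := 67  ⟶  IMII  (L0)  txn=BusRdX+Flush  M[L0]=91
step 13: P0: load  L1  ⟶  SIIS  (L1)  txn=BusRd+Flush  M[L1]=98
step 14: P0: load  L7  ⟶  SISI  (L7)  txn=BusRd  M[L7]=40
step 15: P2: load  L1  ⟶  SISS  (L1)  txn=BusRd  M[L1]=98
step 16: P3: store L7 := 51  ⟶  IIIM  (L7)  txn=BusRdX  M[L7]=40
step 17: P0: store L6 := 1  ⟶  MIII  (L6)  txn=BusRdX  M[L6]=0
step 18: P3: store L0 := 44  ⟶  IIIM  (L0)  txn=BusRdX+Flush  M[L0]=67
step 19: P1: store L0 := 5  ⟶  IMII  (L0)  txn=BusRdX+Flush  M[L0]=44
step 20: P1: load  L0  ⟶  IMII  (L0)  txn=∅  M[L0]=44
step 21: P0: store L1 := 44  ⟶  MIII  (L1)  txn=BusUpgr  M[L1]=98
step 22: P1: load  L2  ⟶  SSIS  (L2)  txn=∅  M[L2]=0
step 23: P1: load  L0  ⟶  IMII  (L0)  txn=∅  M[L0]=44
step 24: P0: load  L1  ⟶  MIII  (L1)  txn=∅  M[L1]=98
step 25: P3: load  L1  ⟶  SIIS  (L1)  txn=BusRd+Flush  M[L1]=44
step 26: P0: load  L0  ⟶  SSII  (L0)  txn=BusRd+Flush  M[L0]=5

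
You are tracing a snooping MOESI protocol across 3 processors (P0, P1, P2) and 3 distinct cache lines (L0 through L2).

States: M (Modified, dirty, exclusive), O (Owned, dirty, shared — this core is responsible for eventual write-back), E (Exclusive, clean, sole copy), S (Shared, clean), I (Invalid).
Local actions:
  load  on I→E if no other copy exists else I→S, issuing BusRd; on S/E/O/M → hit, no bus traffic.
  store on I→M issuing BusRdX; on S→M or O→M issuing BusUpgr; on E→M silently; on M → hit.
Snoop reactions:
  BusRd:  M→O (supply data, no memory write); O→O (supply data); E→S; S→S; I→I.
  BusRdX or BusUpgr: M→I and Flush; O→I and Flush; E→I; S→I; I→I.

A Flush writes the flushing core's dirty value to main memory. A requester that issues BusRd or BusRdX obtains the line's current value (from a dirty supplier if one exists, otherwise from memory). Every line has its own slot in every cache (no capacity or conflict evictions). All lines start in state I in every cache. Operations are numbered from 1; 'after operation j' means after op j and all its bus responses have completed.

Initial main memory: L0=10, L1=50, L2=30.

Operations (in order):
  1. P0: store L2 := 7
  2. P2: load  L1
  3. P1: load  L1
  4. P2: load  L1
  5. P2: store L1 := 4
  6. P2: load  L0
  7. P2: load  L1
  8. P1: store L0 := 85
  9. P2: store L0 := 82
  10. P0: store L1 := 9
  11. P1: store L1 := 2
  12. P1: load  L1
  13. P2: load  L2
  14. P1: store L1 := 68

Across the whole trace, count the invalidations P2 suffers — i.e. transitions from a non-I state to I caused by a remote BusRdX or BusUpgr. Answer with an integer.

  op1 P0: store L2 := 7 → M/I/I on L2; bus BusRdX; mem=30
  op2 P2: load  L1 → I/I/E on L1; bus BusRd; mem=50
  op3 P1: load  L1 → I/S/S on L1; bus BusRd; mem=50
  op4 P2: load  L1 → I/S/S on L1; bus (none); mem=50
  op5 P2: store L1 := 4 → I/I/M on L1; bus BusUpgr; mem=50
  op6 P2: load  L0 → I/I/E on L0; bus BusRd; mem=10
  op7 P2: load  L1 → I/I/M on L1; bus (none); mem=50
  op8 P1: store L0 := 85 → I/M/I on L0; bus BusRdX; mem=10
  op9 P2: store L0 := 82 → I/I/M on L0; bus BusRdX Flush; mem=85
  op10 P0: store L1 := 9 → M/I/I on L1; bus BusRdX Flush; mem=4
  op11 P1: store L1 := 2 → I/M/I on L1; bus BusRdX Flush; mem=9
  op12 P1: load  L1 → I/M/I on L1; bus (none); mem=9
  op13 P2: load  L2 → O/I/S on L2; bus BusRd; mem=30
  op14 P1: store L1 := 68 → I/M/I on L1; bus (none); mem=9

invalidations = 2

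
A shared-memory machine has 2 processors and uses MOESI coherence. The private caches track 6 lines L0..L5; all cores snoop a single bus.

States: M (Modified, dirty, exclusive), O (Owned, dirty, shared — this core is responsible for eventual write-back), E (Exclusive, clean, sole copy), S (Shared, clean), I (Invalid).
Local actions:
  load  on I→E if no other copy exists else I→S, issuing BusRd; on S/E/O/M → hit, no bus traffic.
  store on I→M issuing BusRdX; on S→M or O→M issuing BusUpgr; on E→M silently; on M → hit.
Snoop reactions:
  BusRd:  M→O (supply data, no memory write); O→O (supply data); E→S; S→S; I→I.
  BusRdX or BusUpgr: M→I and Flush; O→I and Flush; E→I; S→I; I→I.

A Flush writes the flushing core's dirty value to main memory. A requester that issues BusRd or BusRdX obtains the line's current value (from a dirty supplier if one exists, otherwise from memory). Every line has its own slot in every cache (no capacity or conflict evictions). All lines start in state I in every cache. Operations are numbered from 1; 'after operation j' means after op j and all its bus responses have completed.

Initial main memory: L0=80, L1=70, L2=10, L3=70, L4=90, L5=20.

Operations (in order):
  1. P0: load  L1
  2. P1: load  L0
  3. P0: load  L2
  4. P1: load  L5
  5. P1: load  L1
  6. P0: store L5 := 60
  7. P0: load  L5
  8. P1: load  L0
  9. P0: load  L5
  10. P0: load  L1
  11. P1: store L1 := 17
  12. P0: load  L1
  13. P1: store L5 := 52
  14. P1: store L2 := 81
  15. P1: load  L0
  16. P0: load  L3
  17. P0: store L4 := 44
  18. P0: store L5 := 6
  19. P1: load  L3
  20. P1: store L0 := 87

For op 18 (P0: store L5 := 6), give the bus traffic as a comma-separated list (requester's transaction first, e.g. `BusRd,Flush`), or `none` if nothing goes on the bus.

[1] P0: load  L1 | P0:E(70), P1:I | bus: BusRd
[2] P1: load  L0 | P0:I, P1:E(80) | bus: BusRd
[3] P0: load  L2 | P0:E(10), P1:I | bus: BusRd
[4] P1: load  L5 | P0:I, P1:E(20) | bus: BusRd
[5] P1: load  L1 | P0:S(70), P1:S(70) | bus: BusRd
[6] P0: store L5 := 60 | P0:M(60), P1:I | bus: BusRdX
[7] P0: load  L5 | P0:M(60), P1:I | bus: none
[8] P1: load  L0 | P0:I, P1:E(80) | bus: none
[9] P0: load  L5 | P0:M(60), P1:I | bus: none
[10] P0: load  L1 | P0:S(70), P1:S(70) | bus: none
[11] P1: store L1 := 17 | P0:I, P1:M(17) | bus: BusUpgr
[12] P0: load  L1 | P0:S(17), P1:O(17) | bus: BusRd
[13] P1: store L5 := 52 | P0:I, P1:M(52) | bus: BusRdX,Flush
[14] P1: store L2 := 81 | P0:I, P1:M(81) | bus: BusRdX
[15] P1: load  L0 | P0:I, P1:E(80) | bus: none
[16] P0: load  L3 | P0:E(70), P1:I | bus: BusRd
[17] P0: store L4 := 44 | P0:M(44), P1:I | bus: BusRdX
[18] P0: store L5 := 6 | P0:M(6), P1:I | bus: BusRdX,Flush
[19] P1: load  L3 | P0:S(70), P1:S(70) | bus: BusRd
[20] P1: store L0 := 87 | P0:I, P1:M(87) | bus: none

bus = BusRdX,Flush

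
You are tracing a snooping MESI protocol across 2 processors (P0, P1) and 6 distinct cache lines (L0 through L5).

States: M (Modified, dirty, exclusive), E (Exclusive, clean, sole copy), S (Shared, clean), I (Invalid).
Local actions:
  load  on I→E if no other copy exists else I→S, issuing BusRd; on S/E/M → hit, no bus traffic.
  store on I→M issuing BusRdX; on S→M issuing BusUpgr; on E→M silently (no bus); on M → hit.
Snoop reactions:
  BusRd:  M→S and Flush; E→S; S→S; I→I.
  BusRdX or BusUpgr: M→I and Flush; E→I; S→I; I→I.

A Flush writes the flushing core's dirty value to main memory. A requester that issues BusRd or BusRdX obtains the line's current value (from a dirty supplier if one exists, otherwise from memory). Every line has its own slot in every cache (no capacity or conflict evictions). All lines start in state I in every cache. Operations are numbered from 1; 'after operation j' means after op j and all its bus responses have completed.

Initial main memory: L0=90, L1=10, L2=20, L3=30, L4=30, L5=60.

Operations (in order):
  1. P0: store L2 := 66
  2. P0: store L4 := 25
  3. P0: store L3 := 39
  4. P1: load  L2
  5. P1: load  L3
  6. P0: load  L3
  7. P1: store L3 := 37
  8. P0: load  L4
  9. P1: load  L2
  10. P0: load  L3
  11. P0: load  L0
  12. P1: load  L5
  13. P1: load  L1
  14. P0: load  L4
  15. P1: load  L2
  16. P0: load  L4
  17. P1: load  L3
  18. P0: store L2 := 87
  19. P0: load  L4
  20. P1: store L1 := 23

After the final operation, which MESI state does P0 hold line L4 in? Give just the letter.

state = M

[1] P0: store L2 := 66 | P0:M(66), P1:I | bus: BusRdX
[2] P0: store L4 := 25 | P0:M(25), P1:I | bus: BusRdX
[3] P0: store L3 := 39 | P0:M(39), P1:I | bus: BusRdX
[4] P1: load  L2 | P0:S(66), P1:S(66) | bus: BusRd,Flush
[5] P1: load  L3 | P0:S(39), P1:S(39) | bus: BusRd,Flush
[6] P0: load  L3 | P0:S(39), P1:S(39) | bus: none
[7] P1: store L3 := 37 | P0:I, P1:M(37) | bus: BusUpgr
[8] P0: load  L4 | P0:M(25), P1:I | bus: none
[9] P1: load  L2 | P0:S(66), P1:S(66) | bus: none
[10] P0: load  L3 | P0:S(37), P1:S(37) | bus: BusRd,Flush
[11] P0: load  L0 | P0:E(90), P1:I | bus: BusRd
[12] P1: load  L5 | P0:I, P1:E(60) | bus: BusRd
[13] P1: load  L1 | P0:I, P1:E(10) | bus: BusRd
[14] P0: load  L4 | P0:M(25), P1:I | bus: none
[15] P1: load  L2 | P0:S(66), P1:S(66) | bus: none
[16] P0: load  L4 | P0:M(25), P1:I | bus: none
[17] P1: load  L3 | P0:S(37), P1:S(37) | bus: none
[18] P0: store L2 := 87 | P0:M(87), P1:I | bus: BusUpgr
[19] P0: load  L4 | P0:M(25), P1:I | bus: none
[20] P1: store L1 := 23 | P0:I, P1:M(23) | bus: none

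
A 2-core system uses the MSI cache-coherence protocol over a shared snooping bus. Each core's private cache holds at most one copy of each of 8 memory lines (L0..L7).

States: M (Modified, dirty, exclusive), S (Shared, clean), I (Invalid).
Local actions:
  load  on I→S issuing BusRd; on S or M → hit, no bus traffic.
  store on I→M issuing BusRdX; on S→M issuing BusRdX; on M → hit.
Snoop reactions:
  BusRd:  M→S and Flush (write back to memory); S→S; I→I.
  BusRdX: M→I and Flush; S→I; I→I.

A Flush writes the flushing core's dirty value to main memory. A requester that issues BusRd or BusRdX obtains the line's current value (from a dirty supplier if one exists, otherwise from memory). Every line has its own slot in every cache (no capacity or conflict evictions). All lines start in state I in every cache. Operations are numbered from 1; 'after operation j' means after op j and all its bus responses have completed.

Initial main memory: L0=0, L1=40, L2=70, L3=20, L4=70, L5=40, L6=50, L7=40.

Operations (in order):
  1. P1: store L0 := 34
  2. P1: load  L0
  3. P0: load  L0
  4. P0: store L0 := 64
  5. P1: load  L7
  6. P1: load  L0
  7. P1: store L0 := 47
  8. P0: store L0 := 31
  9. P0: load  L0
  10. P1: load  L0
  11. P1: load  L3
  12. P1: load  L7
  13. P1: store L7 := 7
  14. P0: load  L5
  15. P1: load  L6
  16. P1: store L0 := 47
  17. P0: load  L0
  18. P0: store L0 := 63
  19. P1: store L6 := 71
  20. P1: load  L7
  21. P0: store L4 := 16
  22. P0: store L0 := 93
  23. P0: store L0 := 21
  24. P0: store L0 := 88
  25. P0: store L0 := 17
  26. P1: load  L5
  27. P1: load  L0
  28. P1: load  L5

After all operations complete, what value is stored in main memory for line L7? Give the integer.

memory[L7] = 40

1. P1: store L0 := 34  bus=[BusRdX]  L0: P0=I P1=M  mem[L0]=0
2. P1: load  L0  bus=[-]  L0: P0=I P1=M  mem[L0]=0
3. P0: load  L0  bus=[BusRd,Flush]  L0: P0=S P1=S  mem[L0]=34
4. P0: store L0 := 64  bus=[BusRdX]  L0: P0=M P1=I  mem[L0]=34
5. P1: load  L7  bus=[BusRd]  L7: P0=I P1=S  mem[L7]=40
6. P1: load  L0  bus=[BusRd,Flush]  L0: P0=S P1=S  mem[L0]=64
7. P1: store L0 := 47  bus=[BusRdX]  L0: P0=I P1=M  mem[L0]=64
8. P0: store L0 := 31  bus=[BusRdX,Flush]  L0: P0=M P1=I  mem[L0]=47
9. P0: load  L0  bus=[-]  L0: P0=M P1=I  mem[L0]=47
10. P1: load  L0  bus=[BusRd,Flush]  L0: P0=S P1=S  mem[L0]=31
11. P1: load  L3  bus=[BusRd]  L3: P0=I P1=S  mem[L3]=20
12. P1: load  L7  bus=[-]  L7: P0=I P1=S  mem[L7]=40
13. P1: store L7 := 7  bus=[BusRdX]  L7: P0=I P1=M  mem[L7]=40
14. P0: load  L5  bus=[BusRd]  L5: P0=S P1=I  mem[L5]=40
15. P1: load  L6  bus=[BusRd]  L6: P0=I P1=S  mem[L6]=50
16. P1: store L0 := 47  bus=[BusRdX]  L0: P0=I P1=M  mem[L0]=31
17. P0: load  L0  bus=[BusRd,Flush]  L0: P0=S P1=S  mem[L0]=47
18. P0: store L0 := 63  bus=[BusRdX]  L0: P0=M P1=I  mem[L0]=47
19. P1: store L6 := 71  bus=[BusRdX]  L6: P0=I P1=M  mem[L6]=50
20. P1: load  L7  bus=[-]  L7: P0=I P1=M  mem[L7]=40
21. P0: store L4 := 16  bus=[BusRdX]  L4: P0=M P1=I  mem[L4]=70
22. P0: store L0 := 93  bus=[-]  L0: P0=M P1=I  mem[L0]=47
23. P0: store L0 := 21  bus=[-]  L0: P0=M P1=I  mem[L0]=47
24. P0: store L0 := 88  bus=[-]  L0: P0=M P1=I  mem[L0]=47
25. P0: store L0 := 17  bus=[-]  L0: P0=M P1=I  mem[L0]=47
26. P1: load  L5  bus=[BusRd]  L5: P0=S P1=S  mem[L5]=40
27. P1: load  L0  bus=[BusRd,Flush]  L0: P0=S P1=S  mem[L0]=17
28. P1: load  L5  bus=[-]  L5: P0=S P1=S  mem[L5]=40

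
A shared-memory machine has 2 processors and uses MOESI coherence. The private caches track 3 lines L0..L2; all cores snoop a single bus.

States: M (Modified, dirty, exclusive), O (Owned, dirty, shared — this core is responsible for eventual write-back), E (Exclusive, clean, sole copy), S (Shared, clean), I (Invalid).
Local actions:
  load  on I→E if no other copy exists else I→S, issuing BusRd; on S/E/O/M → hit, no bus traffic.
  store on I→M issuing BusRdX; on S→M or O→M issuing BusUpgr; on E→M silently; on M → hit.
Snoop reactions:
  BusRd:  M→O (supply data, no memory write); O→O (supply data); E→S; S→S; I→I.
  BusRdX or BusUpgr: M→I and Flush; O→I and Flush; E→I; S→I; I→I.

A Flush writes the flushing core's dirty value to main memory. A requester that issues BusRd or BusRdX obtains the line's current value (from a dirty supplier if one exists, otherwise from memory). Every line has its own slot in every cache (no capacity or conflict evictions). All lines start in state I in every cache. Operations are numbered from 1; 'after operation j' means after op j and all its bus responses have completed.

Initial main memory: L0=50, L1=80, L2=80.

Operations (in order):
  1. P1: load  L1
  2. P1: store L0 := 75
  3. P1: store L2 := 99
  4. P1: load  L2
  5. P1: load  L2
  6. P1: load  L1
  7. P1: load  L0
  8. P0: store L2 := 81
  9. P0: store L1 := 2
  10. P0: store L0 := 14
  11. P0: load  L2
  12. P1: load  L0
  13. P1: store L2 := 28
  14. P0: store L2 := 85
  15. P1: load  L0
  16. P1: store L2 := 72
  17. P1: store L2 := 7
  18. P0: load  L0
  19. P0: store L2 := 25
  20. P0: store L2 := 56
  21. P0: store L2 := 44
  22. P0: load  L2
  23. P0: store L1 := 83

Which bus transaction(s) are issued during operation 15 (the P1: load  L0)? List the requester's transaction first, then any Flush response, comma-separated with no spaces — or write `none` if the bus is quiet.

1. P1: load  L1  bus=[BusRd]  L1: P0=I P1=E  mem[L1]=80
2. P1: store L0 := 75  bus=[BusRdX]  L0: P0=I P1=M  mem[L0]=50
3. P1: store L2 := 99  bus=[BusRdX]  L2: P0=I P1=M  mem[L2]=80
4. P1: load  L2  bus=[-]  L2: P0=I P1=M  mem[L2]=80
5. P1: load  L2  bus=[-]  L2: P0=I P1=M  mem[L2]=80
6. P1: load  L1  bus=[-]  L1: P0=I P1=E  mem[L1]=80
7. P1: load  L0  bus=[-]  L0: P0=I P1=M  mem[L0]=50
8. P0: store L2 := 81  bus=[BusRdX,Flush]  L2: P0=M P1=I  mem[L2]=99
9. P0: store L1 := 2  bus=[BusRdX]  L1: P0=M P1=I  mem[L1]=80
10. P0: store L0 := 14  bus=[BusRdX,Flush]  L0: P0=M P1=I  mem[L0]=75
11. P0: load  L2  bus=[-]  L2: P0=M P1=I  mem[L2]=99
12. P1: load  L0  bus=[BusRd]  L0: P0=O P1=S  mem[L0]=75
13. P1: store L2 := 28  bus=[BusRdX,Flush]  L2: P0=I P1=M  mem[L2]=81
14. P0: store L2 := 85  bus=[BusRdX,Flush]  L2: P0=M P1=I  mem[L2]=28
15. P1: load  L0  bus=[-]  L0: P0=O P1=S  mem[L0]=75
16. P1: store L2 := 72  bus=[BusRdX,Flush]  L2: P0=I P1=M  mem[L2]=85
17. P1: store L2 := 7  bus=[-]  L2: P0=I P1=M  mem[L2]=85
18. P0: load  L0  bus=[-]  L0: P0=O P1=S  mem[L0]=75
19. P0: store L2 := 25  bus=[BusRdX,Flush]  L2: P0=M P1=I  mem[L2]=7
20. P0: store L2 := 56  bus=[-]  L2: P0=M P1=I  mem[L2]=7
21. P0: store L2 := 44  bus=[-]  L2: P0=M P1=I  mem[L2]=7
22. P0: load  L2  bus=[-]  L2: P0=M P1=I  mem[L2]=7
23. P0: store L1 := 83  bus=[-]  L1: P0=M P1=I  mem[L1]=80

bus = none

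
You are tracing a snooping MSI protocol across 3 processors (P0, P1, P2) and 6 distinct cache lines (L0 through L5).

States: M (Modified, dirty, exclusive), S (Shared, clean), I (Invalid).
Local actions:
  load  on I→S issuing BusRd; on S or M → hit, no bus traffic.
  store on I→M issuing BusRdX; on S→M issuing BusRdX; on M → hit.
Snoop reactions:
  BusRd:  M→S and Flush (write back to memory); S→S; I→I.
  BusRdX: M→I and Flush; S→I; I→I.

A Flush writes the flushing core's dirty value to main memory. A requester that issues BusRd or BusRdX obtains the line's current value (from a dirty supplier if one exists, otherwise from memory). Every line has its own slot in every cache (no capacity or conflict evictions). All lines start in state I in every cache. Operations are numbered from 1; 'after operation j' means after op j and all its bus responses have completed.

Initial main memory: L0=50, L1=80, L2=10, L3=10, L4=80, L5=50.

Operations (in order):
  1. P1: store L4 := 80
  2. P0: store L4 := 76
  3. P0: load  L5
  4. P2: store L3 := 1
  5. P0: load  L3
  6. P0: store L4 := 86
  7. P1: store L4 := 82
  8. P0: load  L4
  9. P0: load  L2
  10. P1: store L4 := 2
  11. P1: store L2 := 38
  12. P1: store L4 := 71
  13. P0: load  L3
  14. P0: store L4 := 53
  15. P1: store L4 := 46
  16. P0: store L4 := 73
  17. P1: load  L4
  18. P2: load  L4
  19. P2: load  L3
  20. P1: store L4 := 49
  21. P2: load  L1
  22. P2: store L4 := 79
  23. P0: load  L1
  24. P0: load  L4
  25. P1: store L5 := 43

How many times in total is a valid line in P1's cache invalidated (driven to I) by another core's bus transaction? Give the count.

1. P1: store L4 := 80  bus=[BusRdX]  L4: P0=I P1=M P2=I  mem[L4]=80
2. P0: store L4 := 76  bus=[BusRdX,Flush]  L4: P0=M P1=I P2=I  mem[L4]=80
3. P0: load  L5  bus=[BusRd]  L5: P0=S P1=I P2=I  mem[L5]=50
4. P2: store L3 := 1  bus=[BusRdX]  L3: P0=I P1=I P2=M  mem[L3]=10
5. P0: load  L3  bus=[BusRd,Flush]  L3: P0=S P1=I P2=S  mem[L3]=1
6. P0: store L4 := 86  bus=[-]  L4: P0=M P1=I P2=I  mem[L4]=80
7. P1: store L4 := 82  bus=[BusRdX,Flush]  L4: P0=I P1=M P2=I  mem[L4]=86
8. P0: load  L4  bus=[BusRd,Flush]  L4: P0=S P1=S P2=I  mem[L4]=82
9. P0: load  L2  bus=[BusRd]  L2: P0=S P1=I P2=I  mem[L2]=10
10. P1: store L4 := 2  bus=[BusRdX]  L4: P0=I P1=M P2=I  mem[L4]=82
11. P1: store L2 := 38  bus=[BusRdX]  L2: P0=I P1=M P2=I  mem[L2]=10
12. P1: store L4 := 71  bus=[-]  L4: P0=I P1=M P2=I  mem[L4]=82
13. P0: load  L3  bus=[-]  L3: P0=S P1=I P2=S  mem[L3]=1
14. P0: store L4 := 53  bus=[BusRdX,Flush]  L4: P0=M P1=I P2=I  mem[L4]=71
15. P1: store L4 := 46  bus=[BusRdX,Flush]  L4: P0=I P1=M P2=I  mem[L4]=53
16. P0: store L4 := 73  bus=[BusRdX,Flush]  L4: P0=M P1=I P2=I  mem[L4]=46
17. P1: load  L4  bus=[BusRd,Flush]  L4: P0=S P1=S P2=I  mem[L4]=73
18. P2: load  L4  bus=[BusRd]  L4: P0=S P1=S P2=S  mem[L4]=73
19. P2: load  L3  bus=[-]  L3: P0=S P1=I P2=S  mem[L3]=1
20. P1: store L4 := 49  bus=[BusRdX]  L4: P0=I P1=M P2=I  mem[L4]=73
21. P2: load  L1  bus=[BusRd]  L1: P0=I P1=I P2=S  mem[L1]=80
22. P2: store L4 := 79  bus=[BusRdX,Flush]  L4: P0=I P1=I P2=M  mem[L4]=49
23. P0: load  L1  bus=[BusRd]  L1: P0=S P1=I P2=S  mem[L1]=80
24. P0: load  L4  bus=[BusRd,Flush]  L4: P0=S P1=I P2=S  mem[L4]=79
25. P1: store L5 := 43  bus=[BusRdX]  L5: P0=I P1=M P2=I  mem[L5]=50

invalidations = 4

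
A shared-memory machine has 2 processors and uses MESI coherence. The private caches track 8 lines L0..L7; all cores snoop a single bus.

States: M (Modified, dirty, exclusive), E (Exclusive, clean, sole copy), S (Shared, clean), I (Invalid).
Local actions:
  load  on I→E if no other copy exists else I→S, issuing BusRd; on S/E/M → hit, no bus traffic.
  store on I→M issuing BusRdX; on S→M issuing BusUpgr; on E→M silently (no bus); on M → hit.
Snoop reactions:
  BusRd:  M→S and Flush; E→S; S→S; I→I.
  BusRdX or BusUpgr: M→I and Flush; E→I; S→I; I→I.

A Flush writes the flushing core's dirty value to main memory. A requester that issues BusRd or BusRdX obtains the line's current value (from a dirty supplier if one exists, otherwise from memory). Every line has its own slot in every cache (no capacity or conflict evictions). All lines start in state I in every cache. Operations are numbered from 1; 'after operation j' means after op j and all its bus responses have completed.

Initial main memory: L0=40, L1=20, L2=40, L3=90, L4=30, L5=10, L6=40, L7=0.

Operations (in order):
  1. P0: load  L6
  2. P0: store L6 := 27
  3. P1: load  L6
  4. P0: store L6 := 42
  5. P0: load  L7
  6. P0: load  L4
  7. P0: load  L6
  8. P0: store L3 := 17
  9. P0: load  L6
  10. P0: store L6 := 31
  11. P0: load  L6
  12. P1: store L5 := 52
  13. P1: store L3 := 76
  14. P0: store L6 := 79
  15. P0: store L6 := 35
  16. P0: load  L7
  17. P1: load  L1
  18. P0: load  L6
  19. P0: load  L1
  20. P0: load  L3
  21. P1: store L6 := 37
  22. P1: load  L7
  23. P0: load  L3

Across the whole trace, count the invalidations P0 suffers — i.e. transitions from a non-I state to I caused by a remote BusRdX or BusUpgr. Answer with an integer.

[1] P0: load  L6 | P0:E(40), P1:I | bus: BusRd
[2] P0: store L6 := 27 | P0:M(27), P1:I | bus: none
[3] P1: load  L6 | P0:S(27), P1:S(27) | bus: BusRd,Flush
[4] P0: store L6 := 42 | P0:M(42), P1:I | bus: BusUpgr
[5] P0: load  L7 | P0:E(0), P1:I | bus: BusRd
[6] P0: load  L4 | P0:E(30), P1:I | bus: BusRd
[7] P0: load  L6 | P0:M(42), P1:I | bus: none
[8] P0: store L3 := 17 | P0:M(17), P1:I | bus: BusRdX
[9] P0: load  L6 | P0:M(42), P1:I | bus: none
[10] P0: store L6 := 31 | P0:M(31), P1:I | bus: none
[11] P0: load  L6 | P0:M(31), P1:I | bus: none
[12] P1: store L5 := 52 | P0:I, P1:M(52) | bus: BusRdX
[13] P1: store L3 := 76 | P0:I, P1:M(76) | bus: BusRdX,Flush
[14] P0: store L6 := 79 | P0:M(79), P1:I | bus: none
[15] P0: store L6 := 35 | P0:M(35), P1:I | bus: none
[16] P0: load  L7 | P0:E(0), P1:I | bus: none
[17] P1: load  L1 | P0:I, P1:E(20) | bus: BusRd
[18] P0: load  L6 | P0:M(35), P1:I | bus: none
[19] P0: load  L1 | P0:S(20), P1:S(20) | bus: BusRd
[20] P0: load  L3 | P0:S(76), P1:S(76) | bus: BusRd,Flush
[21] P1: store L6 := 37 | P0:I, P1:M(37) | bus: BusRdX,Flush
[22] P1: load  L7 | P0:S(0), P1:S(0) | bus: BusRd
[23] P0: load  L3 | P0:S(76), P1:S(76) | bus: none

invalidations = 2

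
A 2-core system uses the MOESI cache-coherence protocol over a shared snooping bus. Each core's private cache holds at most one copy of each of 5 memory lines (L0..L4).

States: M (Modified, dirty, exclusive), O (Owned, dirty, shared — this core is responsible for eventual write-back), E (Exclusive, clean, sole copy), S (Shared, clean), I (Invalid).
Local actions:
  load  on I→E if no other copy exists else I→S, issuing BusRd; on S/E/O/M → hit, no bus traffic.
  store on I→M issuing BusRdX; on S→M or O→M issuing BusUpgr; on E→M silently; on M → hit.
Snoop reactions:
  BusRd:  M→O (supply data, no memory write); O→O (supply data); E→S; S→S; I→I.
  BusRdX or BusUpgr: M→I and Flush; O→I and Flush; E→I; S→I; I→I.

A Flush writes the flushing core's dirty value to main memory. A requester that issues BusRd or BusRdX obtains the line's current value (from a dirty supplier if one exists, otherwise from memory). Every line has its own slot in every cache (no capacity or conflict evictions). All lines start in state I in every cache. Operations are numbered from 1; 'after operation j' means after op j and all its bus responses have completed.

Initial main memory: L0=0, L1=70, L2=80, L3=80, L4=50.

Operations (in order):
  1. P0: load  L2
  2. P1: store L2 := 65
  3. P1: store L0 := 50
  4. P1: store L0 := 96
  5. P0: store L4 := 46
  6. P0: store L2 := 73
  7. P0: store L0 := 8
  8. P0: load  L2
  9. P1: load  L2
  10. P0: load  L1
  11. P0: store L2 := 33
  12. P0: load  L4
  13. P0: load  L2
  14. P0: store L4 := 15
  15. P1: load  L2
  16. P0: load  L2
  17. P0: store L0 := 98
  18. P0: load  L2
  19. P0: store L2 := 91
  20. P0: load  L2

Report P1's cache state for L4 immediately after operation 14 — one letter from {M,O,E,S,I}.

[1] P0: load  L2 | P0:E(80), P1:I | bus: BusRd
[2] P1: store L2 := 65 | P0:I, P1:M(65) | bus: BusRdX
[3] P1: store L0 := 50 | P0:I, P1:M(50) | bus: BusRdX
[4] P1: store L0 := 96 | P0:I, P1:M(96) | bus: none
[5] P0: store L4 := 46 | P0:M(46), P1:I | bus: BusRdX
[6] P0: store L2 := 73 | P0:M(73), P1:I | bus: BusRdX,Flush
[7] P0: store L0 := 8 | P0:M(8), P1:I | bus: BusRdX,Flush
[8] P0: load  L2 | P0:M(73), P1:I | bus: none
[9] P1: load  L2 | P0:O(73), P1:S(73) | bus: BusRd
[10] P0: load  L1 | P0:E(70), P1:I | bus: BusRd
[11] P0: store L2 := 33 | P0:M(33), P1:I | bus: BusUpgr
[12] P0: load  L4 | P0:M(46), P1:I | bus: none
[13] P0: load  L2 | P0:M(33), P1:I | bus: none
[14] P0: store L4 := 15 | P0:M(15), P1:I | bus: none
[15] P1: load  L2 | P0:O(33), P1:S(33) | bus: BusRd
[16] P0: load  L2 | P0:O(33), P1:S(33) | bus: none
[17] P0: store L0 := 98 | P0:M(98), P1:I | bus: none
[18] P0: load  L2 | P0:O(33), P1:S(33) | bus: none
[19] P0: store L2 := 91 | P0:M(91), P1:I | bus: BusUpgr
[20] P0: load  L2 | P0:M(91), P1:I | bus: none

state = I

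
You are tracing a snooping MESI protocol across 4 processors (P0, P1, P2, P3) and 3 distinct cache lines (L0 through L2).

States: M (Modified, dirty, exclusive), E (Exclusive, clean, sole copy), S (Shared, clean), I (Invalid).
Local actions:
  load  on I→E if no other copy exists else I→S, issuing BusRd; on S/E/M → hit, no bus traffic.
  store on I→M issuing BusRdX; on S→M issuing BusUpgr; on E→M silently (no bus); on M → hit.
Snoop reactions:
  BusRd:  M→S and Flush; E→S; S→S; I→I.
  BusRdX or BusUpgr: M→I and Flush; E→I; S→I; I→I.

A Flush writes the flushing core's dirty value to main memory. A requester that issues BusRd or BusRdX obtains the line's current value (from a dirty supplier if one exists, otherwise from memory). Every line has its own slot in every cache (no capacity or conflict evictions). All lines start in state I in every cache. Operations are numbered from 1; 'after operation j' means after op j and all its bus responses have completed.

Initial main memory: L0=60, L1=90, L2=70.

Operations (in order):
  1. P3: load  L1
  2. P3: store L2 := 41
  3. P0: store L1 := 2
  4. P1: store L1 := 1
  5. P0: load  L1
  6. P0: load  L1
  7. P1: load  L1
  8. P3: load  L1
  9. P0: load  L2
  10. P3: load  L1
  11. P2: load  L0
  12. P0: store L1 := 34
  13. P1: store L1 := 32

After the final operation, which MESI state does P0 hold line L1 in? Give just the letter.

state = I

1. P3: load  L1  bus=[BusRd]  L1: P0=I P1=I P2=I P3=E  mem[L1]=90
2. P3: store L2 := 41  bus=[BusRdX]  L2: P0=I P1=I P2=I P3=M  mem[L2]=70
3. P0: store L1 := 2  bus=[BusRdX]  L1: P0=M P1=I P2=I P3=I  mem[L1]=90
4. P1: store L1 := 1  bus=[BusRdX,Flush]  L1: P0=I P1=M P2=I P3=I  mem[L1]=2
5. P0: load  L1  bus=[BusRd,Flush]  L1: P0=S P1=S P2=I P3=I  mem[L1]=1
6. P0: load  L1  bus=[-]  L1: P0=S P1=S P2=I P3=I  mem[L1]=1
7. P1: load  L1  bus=[-]  L1: P0=S P1=S P2=I P3=I  mem[L1]=1
8. P3: load  L1  bus=[BusRd]  L1: P0=S P1=S P2=I P3=S  mem[L1]=1
9. P0: load  L2  bus=[BusRd,Flush]  L2: P0=S P1=I P2=I P3=S  mem[L2]=41
10. P3: load  L1  bus=[-]  L1: P0=S P1=S P2=I P3=S  mem[L1]=1
11. P2: load  L0  bus=[BusRd]  L0: P0=I P1=I P2=E P3=I  mem[L0]=60
12. P0: store L1 := 34  bus=[BusUpgr]  L1: P0=M P1=I P2=I P3=I  mem[L1]=1
13. P1: store L1 := 32  bus=[BusRdX,Flush]  L1: P0=I P1=M P2=I P3=I  mem[L1]=34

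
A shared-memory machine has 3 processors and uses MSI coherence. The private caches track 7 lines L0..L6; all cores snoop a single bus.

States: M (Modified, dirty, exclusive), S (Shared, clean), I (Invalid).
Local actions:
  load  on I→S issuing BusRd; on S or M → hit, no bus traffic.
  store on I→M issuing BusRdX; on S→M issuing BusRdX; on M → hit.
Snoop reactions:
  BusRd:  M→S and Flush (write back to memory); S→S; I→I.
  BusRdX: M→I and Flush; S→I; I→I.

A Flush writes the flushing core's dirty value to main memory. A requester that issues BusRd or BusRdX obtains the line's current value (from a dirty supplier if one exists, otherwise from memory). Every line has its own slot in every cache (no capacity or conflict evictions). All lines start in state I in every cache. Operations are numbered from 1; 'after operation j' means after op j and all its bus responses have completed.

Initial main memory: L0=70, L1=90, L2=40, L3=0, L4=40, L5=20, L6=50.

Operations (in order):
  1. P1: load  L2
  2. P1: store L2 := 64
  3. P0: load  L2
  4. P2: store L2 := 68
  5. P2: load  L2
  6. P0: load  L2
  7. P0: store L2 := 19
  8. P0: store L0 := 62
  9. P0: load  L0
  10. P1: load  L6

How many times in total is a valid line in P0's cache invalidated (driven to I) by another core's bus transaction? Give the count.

  op1 P1: load  L2 → I/S/I on L2; bus BusRd; mem=40
  op2 P1: store L2 := 64 → I/M/I on L2; bus BusRdX; mem=40
  op3 P0: load  L2 → S/S/I on L2; bus BusRd Flush; mem=64
  op4 P2: store L2 := 68 → I/I/M on L2; bus BusRdX; mem=64
  op5 P2: load  L2 → I/I/M on L2; bus (none); mem=64
  op6 P0: load  L2 → S/I/S on L2; bus BusRd Flush; mem=68
  op7 P0: store L2 := 19 → M/I/I on L2; bus BusRdX; mem=68
  op8 P0: store L0 := 62 → M/I/I on L0; bus BusRdX; mem=70
  op9 P0: load  L0 → M/I/I on L0; bus (none); mem=70
  op10 P1: load  L6 → I/S/I on L6; bus BusRd; mem=50

invalidations = 1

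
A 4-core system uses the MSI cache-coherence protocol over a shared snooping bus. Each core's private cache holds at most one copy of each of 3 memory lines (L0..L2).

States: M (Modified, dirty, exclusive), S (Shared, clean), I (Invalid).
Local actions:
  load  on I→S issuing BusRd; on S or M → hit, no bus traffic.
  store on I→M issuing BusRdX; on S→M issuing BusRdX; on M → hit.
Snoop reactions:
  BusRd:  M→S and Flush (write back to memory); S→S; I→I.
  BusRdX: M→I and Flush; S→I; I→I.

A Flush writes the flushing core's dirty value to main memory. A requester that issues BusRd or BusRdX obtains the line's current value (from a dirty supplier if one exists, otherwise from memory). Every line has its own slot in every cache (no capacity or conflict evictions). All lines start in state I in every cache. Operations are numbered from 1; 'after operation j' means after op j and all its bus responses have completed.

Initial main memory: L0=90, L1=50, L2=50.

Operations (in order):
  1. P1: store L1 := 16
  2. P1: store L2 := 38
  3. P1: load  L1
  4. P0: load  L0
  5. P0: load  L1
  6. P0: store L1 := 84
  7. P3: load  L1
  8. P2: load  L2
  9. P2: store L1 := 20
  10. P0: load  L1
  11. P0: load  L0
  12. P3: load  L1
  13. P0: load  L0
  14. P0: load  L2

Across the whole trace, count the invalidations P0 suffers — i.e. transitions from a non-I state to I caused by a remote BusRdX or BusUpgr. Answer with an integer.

  op1 P1: store L1 := 16 → I/M/I/I on L1; bus BusRdX; mem=50
  op2 P1: store L2 := 38 → I/M/I/I on L2; bus BusRdX; mem=50
  op3 P1: load  L1 → I/M/I/I on L1; bus (none); mem=50
  op4 P0: load  L0 → S/I/I/I on L0; bus BusRd; mem=90
  op5 P0: load  L1 → S/S/I/I on L1; bus BusRd Flush; mem=16
  op6 P0: store L1 := 84 → M/I/I/I on L1; bus BusRdX; mem=16
  op7 P3: load  L1 → S/I/I/S on L1; bus BusRd Flush; mem=84
  op8 P2: load  L2 → I/S/S/I on L2; bus BusRd Flush; mem=38
  op9 P2: store L1 := 20 → I/I/M/I on L1; bus BusRdX; mem=84
  op10 P0: load  L1 → S/I/S/I on L1; bus BusRd Flush; mem=20
  op11 P0: load  L0 → S/I/I/I on L0; bus (none); mem=90
  op12 P3: load  L1 → S/I/S/S on L1; bus BusRd; mem=20
  op13 P0: load  L0 → S/I/I/I on L0; bus (none); mem=90
  op14 P0: load  L2 → S/S/S/I on L2; bus BusRd; mem=38

invalidations = 1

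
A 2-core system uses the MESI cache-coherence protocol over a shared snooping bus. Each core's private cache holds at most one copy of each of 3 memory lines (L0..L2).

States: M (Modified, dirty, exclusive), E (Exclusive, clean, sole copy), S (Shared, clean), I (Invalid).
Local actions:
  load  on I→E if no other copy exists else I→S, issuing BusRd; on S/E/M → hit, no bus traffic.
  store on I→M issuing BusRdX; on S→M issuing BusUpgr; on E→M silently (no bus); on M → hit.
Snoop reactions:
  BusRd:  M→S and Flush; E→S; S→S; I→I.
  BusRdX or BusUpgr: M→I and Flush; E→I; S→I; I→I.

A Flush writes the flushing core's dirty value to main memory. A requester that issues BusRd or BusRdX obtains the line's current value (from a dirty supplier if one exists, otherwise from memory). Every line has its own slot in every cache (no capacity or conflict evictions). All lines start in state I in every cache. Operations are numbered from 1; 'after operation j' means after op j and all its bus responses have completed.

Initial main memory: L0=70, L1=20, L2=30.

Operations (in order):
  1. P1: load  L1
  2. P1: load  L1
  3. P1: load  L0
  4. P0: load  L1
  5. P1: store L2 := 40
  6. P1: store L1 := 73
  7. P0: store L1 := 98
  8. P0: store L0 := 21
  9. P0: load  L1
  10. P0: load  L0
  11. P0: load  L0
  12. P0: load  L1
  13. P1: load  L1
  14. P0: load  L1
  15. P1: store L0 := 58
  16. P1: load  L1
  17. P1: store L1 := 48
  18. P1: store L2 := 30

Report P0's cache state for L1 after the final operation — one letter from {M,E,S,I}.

state = I

  op1 P1: load  L1 → I/E on L1; bus BusRd; mem=20
  op2 P1: load  L1 → I/E on L1; bus (none); mem=20
  op3 P1: load  L0 → I/E on L0; bus BusRd; mem=70
  op4 P0: load  L1 → S/S on L1; bus BusRd; mem=20
  op5 P1: store L2 := 40 → I/M on L2; bus BusRdX; mem=30
  op6 P1: store L1 := 73 → I/M on L1; bus BusUpgr; mem=20
  op7 P0: store L1 := 98 → M/I on L1; bus BusRdX Flush; mem=73
  op8 P0: store L0 := 21 → M/I on L0; bus BusRdX; mem=70
  op9 P0: load  L1 → M/I on L1; bus (none); mem=73
  op10 P0: load  L0 → M/I on L0; bus (none); mem=70
  op11 P0: load  L0 → M/I on L0; bus (none); mem=70
  op12 P0: load  L1 → M/I on L1; bus (none); mem=73
  op13 P1: load  L1 → S/S on L1; bus BusRd Flush; mem=98
  op14 P0: load  L1 → S/S on L1; bus (none); mem=98
  op15 P1: store L0 := 58 → I/M on L0; bus BusRdX Flush; mem=21
  op16 P1: load  L1 → S/S on L1; bus (none); mem=98
  op17 P1: store L1 := 48 → I/M on L1; bus BusUpgr; mem=98
  op18 P1: store L2 := 30 → I/M on L2; bus (none); mem=30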